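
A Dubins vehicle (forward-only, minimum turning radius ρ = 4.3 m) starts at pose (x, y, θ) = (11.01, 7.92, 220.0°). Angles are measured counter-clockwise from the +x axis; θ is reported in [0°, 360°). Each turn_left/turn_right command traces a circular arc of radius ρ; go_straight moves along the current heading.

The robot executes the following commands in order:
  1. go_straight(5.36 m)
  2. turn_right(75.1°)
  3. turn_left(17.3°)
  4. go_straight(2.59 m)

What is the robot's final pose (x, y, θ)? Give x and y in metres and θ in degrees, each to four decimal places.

set_pose: (x, y, θ) = (11.0100, 7.9200, 220.0000°), ρ = 4.3
go_straight(5.36): x += 5.36·cos θ, y += 5.36·sin θ → (6.9040, 4.4747, 220.0000°)
turn_right(75.1°): centre at ρ to the right, rotate −75.1° → (1.6675, 4.2506, 144.9000°)
turn_left(17.3°): centre at ρ to the left, rotate +17.3° → (0.5095, 4.8267, 162.2000°)
go_straight(2.59): x += 2.59·cos θ, y += 2.59·sin θ → (-1.9566, 5.6185, 162.2000°)

(-1.9566, 5.6185, 162.2000°)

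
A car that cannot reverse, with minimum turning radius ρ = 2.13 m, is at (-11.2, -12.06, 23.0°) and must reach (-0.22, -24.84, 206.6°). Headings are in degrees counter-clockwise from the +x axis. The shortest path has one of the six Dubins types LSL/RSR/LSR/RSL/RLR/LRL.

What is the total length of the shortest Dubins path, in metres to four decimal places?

19.3641 m

Let ψ = atan2(Δy, Δx) = atan2(-12.78, 10.98) = -49.3323° be the start→goal bearing.
Normalize: d = |goal − start| / ρ = 16.849000/2.13 = 7.910329, α = (θ_start − ψ) mod 360° = 72.3323° = 1.262437 rad, β = (θ_goal − ψ) mod 360° = 255.9323° = 4.466862 rad.
Common terms: sin α = 0.952833, cos α = 0.303496, sin β = -0.970009, cos β = -0.243068, cos(α−β) = -0.998027, d² = 62.573299. Work in radians in the unit-radius frame; every candidate has L = ρ·(t + p + q).
LSL: p² = 2 + d² − 2cos(α−β) + 2d(sin α − sin β) = 96.989978; p = √p² = 9.848349; φ = atan2(cos β − cos α, d + sin α − sin β) = -0.055527 rad; t = (φ − α) mod 2π = 4.965222 rad, q = (β − φ) mod 2π = 4.522388 rad → L = 2.13·(4.965222 + 9.848349 + 4.522388) = 2.13·19.335959 = 41.185592 m
RSR: p² = 2 + d² − 2cos(α−β) + 2d(sin β − sin α) = 36.148727; p = √p² = 6.012381; φ = atan2(cos α − cos β, d − sin α + sin β) = 0.091032 rad; t = (α − φ) mod 2π = 1.171405 rad, q = (φ − β) mod 2π = 1.907356 rad → L = 2.13·(1.171405 + 6.012381 + 1.907356) = 2.13·9.091142 = 19.364132 m
LSR: p² = d² − 2 + 2cos(α−β) + 2d(sin α + sin β) = 58.305503; p = √p² = 7.635804; φ = atan2(−cos α − cos β, d + sin α + sin β) − atan2(−2, p) = 0.248514 rad; t = (φ − α) mod 2π = 5.269262 rad, q = (φ − β) mod 2π = 2.064838 rad → L = 2.13·(5.269262 + 7.635804 + 2.064838) = 2.13·14.969904 = 31.885895 m
RSL: p² = d² − 2 + 2cos(α−β) − 2d(sin α + sin β) = 58.848988; p = √p² = 7.671309; φ = atan2(cos α + cos β, d − sin α − sin β) − atan2(2, p) = -0.247412 rad; t = (α − φ) mod 2π = 1.509849 rad, q = (β − φ) mod 2π = 4.714274 rad → L = 2.13·(1.509849 + 7.671309 + 4.714274) = 2.13·13.895432 = 29.597271 m
RLR: c = (6 − d² + 2cos(α−β) + 2d(sin α − sin β))/8 = -3.518591, |c| > 1 → infeasible
LRL: c = (6 − d² + 2cos(α−β) − 2d(sin α − sin β))/8 = -11.123747, |c| > 1 → infeasible
Shortest: RSR with L = 19.364132 m ≈ 19.3641 m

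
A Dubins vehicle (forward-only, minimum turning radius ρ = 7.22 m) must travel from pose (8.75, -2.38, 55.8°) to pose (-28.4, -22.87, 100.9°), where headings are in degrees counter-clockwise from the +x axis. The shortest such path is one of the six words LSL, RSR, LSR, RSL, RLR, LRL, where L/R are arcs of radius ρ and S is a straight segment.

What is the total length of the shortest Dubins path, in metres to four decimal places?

Let ψ = atan2(Δy, Δx) = atan2(-20.49, -37.15) = -151.1212° be the start→goal bearing.
Normalize: d = |goal − start| / ρ = 42.425966/7.22 = 5.876173, α = (θ_start − ψ) mod 360° = 206.9212° = 3.611456 rad, β = (θ_goal − ψ) mod 360° = 252.0212° = 4.398599 rad.
Common terms: sin α = -0.452764, cos α = -0.891630, sin β = -0.951171, cos β = -0.308666, cos(α−β) = 0.705872, d² = 34.529404. Work in radians in the unit-radius frame; every candidate has L = ρ·(t + p + q).
LSL: p² = 2 + d² − 2cos(α−β) + 2d(sin α − sin β) = 40.975106; p = √p² = 6.401180; φ = atan2(cos β − cos α, d + sin α − sin β) = 0.091198 rad; t = (φ − α) mod 2π = 2.762927 rad, q = (β − φ) mod 2π = 4.307401 rad → L = 7.22·(2.762927 + 6.401180 + 4.307401) = 7.22·13.471509 = 97.264294 m
RSR: p² = 2 + d² − 2cos(α−β) + 2d(sin β − sin α) = 29.260216; p = √p² = 5.409271; φ = atan2(cos α − cos β, d − sin α + sin β) = -0.107981 rad; t = (α − φ) mod 2π = 3.719437 rad, q = (φ − β) mod 2π = 1.776605 rad → L = 7.22·(3.719437 + 5.409271 + 1.776605) = 7.22·10.905313 = 78.736361 m
LSR: p² = d² − 2 + 2cos(α−β) + 2d(sin α + sin β) = 17.441622; p = √p² = 4.176317; φ = atan2(−cos α − cos β, d + sin α + sin β) − atan2(−2, p) = 0.708827 rad; t = (φ − α) mod 2π = 3.380557 rad, q = (φ − β) mod 2π = 2.593413 rad → L = 7.22·(3.380557 + 4.176317 + 2.593413) = 7.22·10.150287 = 73.285071 m
RSL: p² = d² − 2 + 2cos(α−β) − 2d(sin α + sin β) = 50.440673; p = √p² = 7.102160; φ = atan2(cos α + cos β, d − sin α − sin β) − atan2(2, p) = -0.437899 rad; t = (α − φ) mod 2π = 4.049355 rad, q = (β − φ) mod 2π = 4.836498 rad → L = 7.22·(4.049355 + 7.102160 + 4.836498) = 7.22·15.988013 = 115.433454 m
RLR: c = (6 − d² + 2cos(α−β) + 2d(sin α − sin β))/8 = -2.657527, |c| > 1 → infeasible
LRL: c = (6 − d² + 2cos(α−β) − 2d(sin α − sin β))/8 = -4.121888, |c| > 1 → infeasible
Shortest: LSR with L = 73.285071 m ≈ 73.2851 m

73.2851 m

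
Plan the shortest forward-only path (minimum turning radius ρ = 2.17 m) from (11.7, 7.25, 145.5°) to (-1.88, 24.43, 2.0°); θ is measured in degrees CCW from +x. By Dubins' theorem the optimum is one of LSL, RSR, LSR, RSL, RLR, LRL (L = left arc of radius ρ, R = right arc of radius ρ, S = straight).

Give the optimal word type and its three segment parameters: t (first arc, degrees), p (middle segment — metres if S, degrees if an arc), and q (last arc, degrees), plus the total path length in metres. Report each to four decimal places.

Let ψ = atan2(Δy, Δx) = atan2(17.18, -13.58) = 128.3247° be the start→goal bearing.
Normalize: d = |goal − start| / ρ = 21.899059/2.17 = 10.091732, α = (θ_start − ψ) mod 360° = 17.1753° = 0.299765 rad, β = (θ_goal − ψ) mod 360° = 233.6753° = 4.078403 rad.
Common terms: sin α = 0.295295, cos α = 0.955406, sin β = -0.805672, cos β = -0.592361, cos(α−β) = -0.803857, d² = 101.843063. Work in radians in the unit-radius frame; every candidate has L = ρ·(t + p + q).
LSL: p² = 2 + d² − 2cos(α−β) + 2d(sin α − sin β) = 127.672123; p = √p² = 11.299209; φ = atan2(cos β − cos α, d + sin α − sin β) = -0.137412 rad; t = (φ − α) mod 2π = 5.846008 rad, q = (β − φ) mod 2π = 4.215815 rad → L = 2.17·(5.846008 + 11.299209 + 4.215815) = 2.17·21.361032 = 46.353440 m
RSR: p² = 2 + d² − 2cos(α−β) + 2d(sin β − sin α) = 83.229431; p = √p² = 9.123017; φ = atan2(cos α − cos β, d − sin α + sin β) = 0.170480 rad; t = (α − φ) mod 2π = 0.129285 rad, q = (φ − β) mod 2π = 2.375263 rad → L = 2.17·(0.129285 + 9.123017 + 2.375263) = 2.17·11.627564 = 25.231814 m
LSR: p² = d² − 2 + 2cos(α−β) + 2d(sin α + sin β) = 87.934171; p = √p² = 9.377322; φ = atan2(−cos α − cos β, d + sin α + sin β) − atan2(−2, p) = 0.172259 rad; t = (φ − α) mod 2π = 6.155680 rad, q = (φ − β) mod 2π = 2.377042 rad → L = 2.17·(6.155680 + 9.377322 + 2.377042) = 2.17·17.910044 = 38.864796 m
RSL: p² = d² − 2 + 2cos(α−β) − 2d(sin α + sin β) = 108.536528; p = √p² = 10.418087; φ = atan2(cos α + cos β, d − sin α − sin β) − atan2(2, p) = -0.155437 rad; t = (α − φ) mod 2π = 0.455202 rad, q = (β − φ) mod 2π = 4.233840 rad → L = 2.17·(0.455202 + 10.418087 + 4.233840) = 2.17·15.107128 = 32.782467 m
RLR: c = (6 − d² + 2cos(α−β) + 2d(sin α − sin β))/8 = -9.403679, |c| > 1 → infeasible
LRL: c = (6 − d² + 2cos(α−β) − 2d(sin α − sin β))/8 = -14.959015, |c| > 1 → infeasible
Shortest: RSR with L = 25.231814 m ≈ 25.2318 m
Convert RSR to answer units (arcs ×180/π): t = 0.129285·180/π = 7.4075°, p = ρ·p = 2.17·9.123017 = 19.7969 m, q = 2.375263·180/π = 136.0925°, L = 25.2318 m.

RSR: t = 7.4075°, p = 19.7969 m, q = 136.0925°, L = 25.2318 m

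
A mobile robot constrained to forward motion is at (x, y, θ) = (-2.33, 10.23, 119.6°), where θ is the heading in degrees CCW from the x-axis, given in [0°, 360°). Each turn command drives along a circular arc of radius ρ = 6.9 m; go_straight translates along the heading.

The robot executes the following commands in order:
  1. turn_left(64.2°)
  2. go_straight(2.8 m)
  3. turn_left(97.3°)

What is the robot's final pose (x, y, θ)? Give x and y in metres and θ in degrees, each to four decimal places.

(-17.8943, 5.3078, 281.1000°)

set_pose: (x, y, θ) = (-2.3300, 10.2300, 119.6000°), ρ = 6.9
turn_left(64.2°): centre at ρ to the left, rotate +64.2° → (-8.7868, 13.7066, 183.8000°)
go_straight(2.8): x += 2.8·cos θ, y += 2.8·sin θ → (-11.5806, 13.5211, 183.8000°)
turn_left(97.3°): centre at ρ to the left, rotate +97.3° → (-17.8943, 5.3078, 281.1000°)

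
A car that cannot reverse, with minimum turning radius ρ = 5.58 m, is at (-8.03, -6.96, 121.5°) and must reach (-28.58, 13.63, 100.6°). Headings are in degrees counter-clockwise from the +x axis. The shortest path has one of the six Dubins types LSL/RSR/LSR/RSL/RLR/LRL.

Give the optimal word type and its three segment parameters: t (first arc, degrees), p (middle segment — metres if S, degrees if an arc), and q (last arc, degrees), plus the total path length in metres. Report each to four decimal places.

Let ψ = atan2(Δy, Δx) = atan2(20.59, -20.55) = 134.9443° be the start→goal bearing.
Normalize: d = |goal − start| / ρ = 29.090387/5.58 = 5.213331, α = (θ_start − ψ) mod 360° = 346.5557° = 6.048538 rad, β = (θ_goal − ψ) mod 360° = 325.6557° = 5.683764 rad.
Common terms: sin α = -0.232500, cos α = 0.972596, sin β = -0.564164, cos β = 0.825662, cos(α−β) = 0.934204, d² = 27.178820. Work in radians in the unit-radius frame; every candidate has L = ρ·(t + p + q).
LSL: p² = 2 + d² − 2cos(α−β) + 2d(sin α − sin β) = 30.768566; p = √p² = 5.546942; φ = atan2(cos β − cos α, d + sin α − sin β) = -0.026492 rad; t = (φ − α) mod 2π = 0.208155 rad, q = (β − φ) mod 2π = 5.710257 rad → L = 5.58·(0.208155 + 5.546942 + 5.710257) = 5.58·11.465354 = 63.976673 m
RSR: p² = 2 + d² − 2cos(α−β) + 2d(sin β − sin α) = 23.852255; p = √p² = 4.883877; φ = atan2(cos α − cos β, d − sin α + sin β) = 0.030090 rad; t = (α − φ) mod 2π = 6.018448 rad, q = (φ − β) mod 2π = 0.629511 rad → L = 5.58·(6.018448 + 4.883877 + 0.629511) = 5.58·11.531836 = 64.347646 m
LSR: p² = d² − 2 + 2cos(α−β) + 2d(sin α + sin β) = 18.740679; p = √p² = 4.329051; φ = atan2(−cos α − cos β, d + sin α + sin β) − atan2(−2, p) = 0.046127 rad; t = (φ − α) mod 2π = 0.280774 rad, q = (φ − β) mod 2π = 0.645548 rad → L = 5.58·(0.280774 + 4.329051 + 0.645548) = 5.58·5.255372 = 29.324976 m
RSL: p² = d² − 2 + 2cos(α−β) − 2d(sin α + sin β) = 35.353778; p = √p² = 5.945904; φ = atan2(cos α + cos β, d − sin α − sin β) − atan2(2, p) = -0.033744 rad; t = (α − φ) mod 2π = 6.082282 rad, q = (β − φ) mod 2π = 5.717509 rad → L = 5.58·(6.082282 + 5.945904 + 5.717509) = 5.58·17.745695 = 99.020981 m
RLR: c = (6 − d² + 2cos(α−β) + 2d(sin α − sin β))/8 = -1.981532, |c| > 1 → infeasible
LRL: c = (6 − d² + 2cos(α−β) − 2d(sin α − sin β))/8 = -2.846071, |c| > 1 → infeasible
Shortest: LSR with L = 29.324976 m ≈ 29.3250 m
Convert LSR to answer units (arcs ×180/π): t = 0.280774·180/π = 16.0872°, p = ρ·p = 5.58·4.329051 = 24.1561 m, q = 0.645548·180/π = 36.9872°, L = 29.3250 m.

LSR: t = 16.0872°, p = 24.1561 m, q = 36.9872°, L = 29.3250 m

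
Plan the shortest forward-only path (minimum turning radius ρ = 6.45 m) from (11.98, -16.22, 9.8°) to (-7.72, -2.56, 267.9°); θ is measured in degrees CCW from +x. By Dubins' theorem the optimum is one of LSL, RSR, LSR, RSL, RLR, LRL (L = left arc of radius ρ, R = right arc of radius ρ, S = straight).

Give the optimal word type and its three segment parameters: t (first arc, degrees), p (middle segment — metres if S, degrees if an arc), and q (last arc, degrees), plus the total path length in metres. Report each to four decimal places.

Let ψ = atan2(Δy, Δx) = atan2(13.66, -19.70) = 145.2625° be the start→goal bearing.
Normalize: d = |goal − start| / ρ = 23.972601/6.45 = 3.716682, α = (θ_start − ψ) mod 360° = 224.5375° = 3.918918 rad, β = (θ_goal − ψ) mod 360° = 122.6375° = 2.140428 rad.
Common terms: sin α = -0.701376, cos α = -0.712792, sin β = 0.842100, cos β = -0.539322, cos(α−β) = -0.206204, d² = 13.813728. Work in radians in the unit-radius frame; every candidate has L = ρ·(t + p + q).
LSL: p² = 2 + d² − 2cos(α−β) + 2d(sin α − sin β) = 4.752920; p = √p² = 2.180119; φ = atan2(cos β − cos α, d + sin α − sin β) = 0.079653 rad; t = (φ − α) mod 2π = 2.443920 rad, q = (β − φ) mod 2π = 2.060775 rad → L = 6.45·(2.443920 + 2.180119 + 2.060775) = 6.45·6.684814 = 43.117051 m
RSR: p² = 2 + d² − 2cos(α−β) + 2d(sin β − sin α) = 27.699352; p = √p² = 5.263017; φ = atan2(cos α − cos β, d − sin α + sin β) = -0.032966 rad; t = (α − φ) mod 2π = 3.951884 rad, q = (φ − β) mod 2π = 4.109791 rad → L = 6.45·(3.951884 + 5.263017 + 4.109791) = 6.45·13.324693 = 85.944271 m
LSR: p² = d² − 2 + 2cos(α−β) + 2d(sin α + sin β) = 12.447373; p = √p² = 3.528083; φ = atan2(−cos α − cos β, d + sin α + sin β) − atan2(−2, p) = 0.829580 rad; t = (φ − α) mod 2π = 3.193847 rad, q = (φ − β) mod 2π = 4.972338 rad → L = 6.45·(3.193847 + 3.528083 + 4.972338) = 6.45·11.694269 = 75.428034 m
RSL: p² = d² − 2 + 2cos(α−β) − 2d(sin α + sin β) = 10.355265; p = √p² = 3.217960; φ = atan2(cos α + cos β, d − sin α − sin β) − atan2(2, p) = -0.892893 rad; t = (α − φ) mod 2π = 4.811812 rad, q = (β − φ) mod 2π = 3.033321 rad → L = 6.45·(4.811812 + 3.217960 + 3.033321) = 6.45·11.063093 = 71.356948 m
RLR: c = (6 − d² + 2cos(α−β) + 2d(sin α − sin β))/8 = -2.462419, |c| > 1 → infeasible
LRL: c = (6 − d² + 2cos(α−β) − 2d(sin α − sin β))/8 = 0.405885; p = 2π − arccos c = 5.130336 rad; φ = atan2(cos β − cos α, d + sin α − sin β) = 0.079653 rad; t = (φ − α + p/2) mod 2π = 5.009088 rad, q = (β − α − t + p) mod 2π = 4.625942 rad → L = 6.45·(5.009088 + 5.130336 + 4.625942) = 6.45·14.765367 = 95.236615 m
Shortest: LSL with L = 43.117051 m ≈ 43.1171 m
Convert LSL to answer units (arcs ×180/π): t = 2.443920·180/π = 140.0263°, p = ρ·p = 6.45·2.180119 = 14.0618 m, q = 2.060775·180/π = 118.0737°, L = 43.1171 m.

LSL: t = 140.0263°, p = 14.0618 m, q = 118.0737°, L = 43.1171 m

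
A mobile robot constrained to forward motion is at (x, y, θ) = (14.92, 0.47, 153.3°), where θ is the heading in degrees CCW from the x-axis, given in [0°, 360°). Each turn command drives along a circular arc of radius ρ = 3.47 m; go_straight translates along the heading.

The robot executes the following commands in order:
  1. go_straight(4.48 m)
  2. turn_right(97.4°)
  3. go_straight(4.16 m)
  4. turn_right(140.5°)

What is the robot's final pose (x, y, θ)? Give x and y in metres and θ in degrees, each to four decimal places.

set_pose: (x, y, θ) = (14.9200, 0.4700, 153.3000°), ρ = 3.47
go_straight(4.48): x += 4.48·cos θ, y += 4.48·sin θ → (10.9177, 2.4829, 153.3000°)
turn_right(97.4°): centre at ρ to the right, rotate −97.4° → (9.6035, 7.5284, 55.9000°)
go_straight(4.16): x += 4.16·cos θ, y += 4.16·sin θ → (11.9357, 10.9731, 55.9000°)
turn_right(140.5°): centre at ρ to the right, rotate −140.5° → (18.2637, 9.3542, -84.6000° ≡ 275.4000°)

(18.2637, 9.3542, 275.4000°)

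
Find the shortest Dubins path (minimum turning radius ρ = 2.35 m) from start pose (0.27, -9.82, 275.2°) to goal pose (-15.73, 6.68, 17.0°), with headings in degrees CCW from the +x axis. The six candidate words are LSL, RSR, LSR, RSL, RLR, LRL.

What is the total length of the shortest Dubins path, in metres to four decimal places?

Let ψ = atan2(Δy, Δx) = atan2(16.50, -16.00) = 134.1186° be the start→goal bearing.
Normalize: d = |goal − start| / ρ = 22.983690/2.35 = 9.780294, α = (θ_start − ψ) mod 360° = 141.0814° = 2.462335 rad, β = (θ_goal − ψ) mod 360° = 242.8814° = 4.239080 rad.
Common terms: sin α = 0.628216, cos α = -0.778039, sin β = -0.890065, cos β = -0.455834, cos(α−β) = -0.204496, d² = 95.654142. Work in radians in the unit-radius frame; every candidate has L = ρ·(t + p + q).
LSL: p² = 2 + d² − 2cos(α−β) + 2d(sin α − sin β) = 127.761593; p = √p² = 11.303167; φ = atan2(cos β − cos α, d + sin α − sin β) = 0.028510 rad; t = (φ − α) mod 2π = 3.849360 rad, q = (β − φ) mod 2π = 4.210571 rad → L = 2.35·(3.849360 + 11.303167 + 4.210571) = 2.35·19.363098 = 45.503280 m
RSR: p² = 2 + d² − 2cos(α−β) + 2d(sin β − sin α) = 68.364676; p = √p² = 8.268293; φ = atan2(cos α − cos β, d − sin α + sin β) = -0.038979 rad; t = (α − φ) mod 2π = 2.501314 rad, q = (φ − β) mod 2π = 2.005126 rad → L = 2.35·(2.501314 + 8.268293 + 2.005126) = 2.35·12.774734 = 30.020624 m
LSR: p² = d² − 2 + 2cos(α−β) + 2d(sin α + sin β) = 88.123224; p = √p² = 9.387397; φ = atan2(−cos α − cos β, d + sin α + sin β) − atan2(−2, p) = 0.338824 rad; t = (φ − α) mod 2π = 4.159674 rad, q = (φ − β) mod 2π = 2.382929 rad → L = 2.35·(4.159674 + 9.387397 + 2.382929) = 2.35·15.930000 = 37.435501 m
RSL: p² = d² − 2 + 2cos(α−β) − 2d(sin α + sin β) = 98.367076; p = √p² = 9.918018; φ = atan2(cos α + cos β, d − sin α − sin β) − atan2(2, p) = -0.321241 rad; t = (α − φ) mod 2π = 2.783576 rad, q = (β − φ) mod 2π = 4.560322 rad → L = 2.35·(2.783576 + 9.918018 + 4.560322) = 2.35·17.261916 = 40.565502 m
RLR: c = (6 − d² + 2cos(α−β) + 2d(sin α − sin β))/8 = -7.545584, |c| > 1 → infeasible
LRL: c = (6 − d² + 2cos(α−β) − 2d(sin α − sin β))/8 = -14.970199, |c| > 1 → infeasible
Shortest: RSR with L = 30.020624 m ≈ 30.0206 m

30.0206 m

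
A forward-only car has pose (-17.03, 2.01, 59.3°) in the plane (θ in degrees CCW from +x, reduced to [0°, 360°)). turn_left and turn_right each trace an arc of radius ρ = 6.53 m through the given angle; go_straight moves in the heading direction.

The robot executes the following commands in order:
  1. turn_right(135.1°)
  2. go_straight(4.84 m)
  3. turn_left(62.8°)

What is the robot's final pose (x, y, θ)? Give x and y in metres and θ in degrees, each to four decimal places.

(0.9641, -9.1749, 347.0000°)

set_pose: (x, y, θ) = (-17.0300, 2.0100, 59.3000°), ρ = 6.53
turn_right(135.1°): centre at ρ to the right, rotate −135.1° → (-5.0847, 0.2780, -75.8000° ≡ 284.2000°)
go_straight(4.84): x += 4.84·cos θ, y += 4.84·sin θ → (-3.8974, -4.4141, 284.2000°)
turn_left(62.8°): centre at ρ to the left, rotate +62.8° → (0.9641, -9.1749, 347.0000°)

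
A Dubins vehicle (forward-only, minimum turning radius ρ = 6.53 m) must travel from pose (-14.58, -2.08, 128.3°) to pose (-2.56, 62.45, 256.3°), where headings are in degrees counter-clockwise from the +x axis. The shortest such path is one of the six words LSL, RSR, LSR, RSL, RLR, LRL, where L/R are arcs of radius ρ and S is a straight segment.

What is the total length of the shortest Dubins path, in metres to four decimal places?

88.0267 m

Let ψ = atan2(Δy, Δx) = atan2(64.53, 12.02) = 79.4484° be the start→goal bearing.
Normalize: d = |goal − start| / ρ = 65.639937/6.53 = 10.052058, α = (θ_start − ψ) mod 360° = 48.8516° = 0.852621 rad, β = (θ_goal − ψ) mod 360° = 176.8516° = 3.086642 rad.
Common terms: sin α = 0.753007, cos α = 0.658012, sin β = 0.054923, cos β = -0.998491, cos(α−β) = -0.615661, d² = 101.043864. Work in radians in the unit-radius frame; every candidate has L = ρ·(t + p + q).
LSL: p² = 2 + d² − 2cos(α−β) + 2d(sin α − sin β) = 118.309554; p = √p² = 10.877020; φ = atan2(cos β − cos α, d + sin α − sin β) = -0.152889 rad; t = (φ − α) mod 2π = 5.277676 rad, q = (β − φ) mod 2π = 3.239531 rad → L = 6.53·(5.277676 + 10.877020 + 3.239531) = 6.53·19.394226 = 126.644298 m
RSR: p² = 2 + d² − 2cos(α−β) + 2d(sin β − sin α) = 90.240820; p = √p² = 9.499517; φ = atan2(cos α − cos β, d − sin α + sin β) = 0.175274 rad; t = (α − φ) mod 2π = 0.677347 rad, q = (φ − β) mod 2π = 3.371817 rad → L = 6.53·(0.677347 + 9.499517 + 3.371817) = 6.53·13.548681 = 88.472885 m
LSR: p² = d² − 2 + 2cos(α−β) + 2d(sin α + sin β) = 114.055266; p = √p² = 10.679666; φ = atan2(−cos α − cos β, d + sin α + sin β) − atan2(−2, p) = 0.216469 rad; t = (φ − α) mod 2π = 5.647034 rad, q = (φ − β) mod 2π = 3.413012 rad → L = 6.53·(5.647034 + 10.679666 + 3.413012) = 6.53·19.739712 = 128.900318 m
RSL: p² = d² − 2 + 2cos(α−β) − 2d(sin α + sin β) = 81.569816; p = √p² = 9.031601; φ = atan2(cos α + cos β, d − sin α − sin β) − atan2(2, p) = -0.254743 rad; t = (α − φ) mod 2π = 1.107364 rad, q = (β − φ) mod 2π = 3.341385 rad → L = 6.53·(1.107364 + 9.031601 + 3.341385) = 6.53·13.480350 = 88.026683 m
RLR: c = (6 − d² + 2cos(α−β) + 2d(sin α − sin β))/8 = -10.280103, |c| > 1 → infeasible
LRL: c = (6 − d² + 2cos(α−β) − 2d(sin α − sin β))/8 = -13.788694, |c| > 1 → infeasible
Shortest: RSL with L = 88.026683 m ≈ 88.0267 m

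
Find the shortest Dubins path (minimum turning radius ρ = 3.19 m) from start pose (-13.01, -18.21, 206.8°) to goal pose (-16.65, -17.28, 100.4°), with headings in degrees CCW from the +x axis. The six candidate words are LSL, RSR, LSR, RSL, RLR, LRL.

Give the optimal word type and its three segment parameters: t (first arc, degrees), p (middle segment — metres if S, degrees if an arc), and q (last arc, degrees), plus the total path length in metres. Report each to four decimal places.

RLR: t = 74.5335°, p = 345.2701°, q = 17.1366°, L = 24.3271 m

Let ψ = atan2(Δy, Δx) = atan2(0.93, -3.64) = 165.6678° be the start→goal bearing.
Normalize: d = |goal − start| / ρ = 3.756927/3.19 = 1.177720, α = (θ_start − ψ) mod 360° = 41.1322° = 0.717891 rad, β = (θ_goal − ψ) mod 360° = 294.7322° = 5.144046 rad.
Common terms: sin α = 0.657798, cos α = 0.753194, sin β = -0.908274, cos β = 0.418377, cos(α−β) = -0.282341, d² = 1.387024. Work in radians in the unit-radius frame; every candidate has L = ρ·(t + p + q).
LSL: p² = 2 + d² − 2cos(α−β) + 2d(sin α − sin β) = 7.640495; p = √p² = 2.764145; φ = atan2(cos β − cos α, d + sin α − sin β) = -0.121427 rad; t = (φ − α) mod 2π = 5.443867 rad, q = (β − φ) mod 2π = 5.265473 rad → L = 3.19·(5.443867 + 2.764145 + 5.265473) = 3.19·13.473485 = 42.980417 m
RSR: p² = 2 + d² − 2cos(α−β) + 2d(sin β − sin α) = 0.262920; p = √p² = 0.512757; φ = atan2(cos α − cos β, d − sin α + sin β) = 2.430087 rad; t = (α − φ) mod 2π = 4.570990 rad, q = (φ − β) mod 2π = 3.569225 rad → L = 3.19·(4.570990 + 0.512757 + 3.569225) = 3.19·8.652973 = 27.602983 m
LSR: p² = d² − 2 + 2cos(α−β) + 2d(sin α + sin β) = -1.767639 < 0 → infeasible
RSL: p² = d² − 2 + 2cos(α−β) − 2d(sin α + sin β) = -0.587678 < 0 → infeasible
RLR: c = (6 − d² + 2cos(α−β) + 2d(sin α − sin β))/8 = 0.967135; p = 2π − arccos c = 6.026099 rad; φ = atan2(cos α − cos β, d − sin α + sin β) = 2.430087 rad; t = (α − φ + p/2) mod 2π = 1.300855 rad, q = (α − β − t + p) mod 2π = 0.299090 rad → L = 3.19·(1.300855 + 6.026099 + 0.299090) = 3.19·7.626044 = 24.327080 m
LRL: c = (6 − d² + 2cos(α−β) − 2d(sin α − sin β))/8 = 0.044938; p = 2π − arccos c = 4.757342 rad; φ = atan2(cos β − cos α, d + sin α − sin β) = -0.121427 rad; t = (φ − α + p/2) mod 2π = 1.539353 rad, q = (β − α − t + p) mod 2π = 1.360959 rad → L = 3.19·(1.539353 + 4.757342 + 1.360959) = 3.19·7.657654 = 24.427917 m
Shortest: RLR with L = 24.327080 m ≈ 24.3271 m
Convert RLR to answer units (arcs ×180/π): t = 1.300855·180/π = 74.5335°, p = 6.026099·180/π = 345.2701°, q = 0.299090·180/π = 17.1366°, L = 24.3271 m.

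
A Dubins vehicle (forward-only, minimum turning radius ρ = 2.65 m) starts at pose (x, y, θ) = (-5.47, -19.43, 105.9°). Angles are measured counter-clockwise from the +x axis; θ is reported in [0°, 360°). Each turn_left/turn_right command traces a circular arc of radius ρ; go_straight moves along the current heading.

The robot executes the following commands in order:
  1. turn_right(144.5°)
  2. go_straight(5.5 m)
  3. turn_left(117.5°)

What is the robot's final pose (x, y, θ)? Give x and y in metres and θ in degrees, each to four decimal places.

(7.2840, -18.5035, 78.9000°)

set_pose: (x, y, θ) = (-5.4700, -19.4300, 105.9000°), ρ = 2.65
turn_right(144.5°): centre at ρ to the right, rotate −144.5° → (-1.2681, -16.6330, -38.6000° ≡ 321.4000°)
go_straight(5.5): x += 5.5·cos θ, y += 5.5·sin θ → (3.0303, -20.0643, 321.4000°)
turn_left(117.5°): centre at ρ to the left, rotate +117.5° → (7.2840, -18.5035, 438.9000° ≡ 78.9000°)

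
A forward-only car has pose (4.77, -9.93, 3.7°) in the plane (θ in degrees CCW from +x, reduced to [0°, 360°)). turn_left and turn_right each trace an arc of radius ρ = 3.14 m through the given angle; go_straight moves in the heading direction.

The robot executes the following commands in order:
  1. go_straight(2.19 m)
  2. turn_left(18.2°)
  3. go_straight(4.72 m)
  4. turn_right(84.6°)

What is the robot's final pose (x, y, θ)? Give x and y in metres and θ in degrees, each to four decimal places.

set_pose: (x, y, θ) = (4.7700, -9.9300, 3.7000°), ρ = 3.14
go_straight(2.19): x += 2.19·cos θ, y += 2.19·sin θ → (6.9554, -9.7887, 3.7000°)
turn_left(18.2°): centre at ρ to the left, rotate +18.2° → (7.9240, -9.5686, 21.9000°)
go_straight(4.72): x += 4.72·cos θ, y += 4.72·sin θ → (12.3034, -7.8081, 21.9000°)
turn_right(84.6°): centre at ρ to the right, rotate −84.6° → (16.2648, -9.2814, -62.7000° ≡ 297.3000°)

(16.2648, -9.2814, 297.3000°)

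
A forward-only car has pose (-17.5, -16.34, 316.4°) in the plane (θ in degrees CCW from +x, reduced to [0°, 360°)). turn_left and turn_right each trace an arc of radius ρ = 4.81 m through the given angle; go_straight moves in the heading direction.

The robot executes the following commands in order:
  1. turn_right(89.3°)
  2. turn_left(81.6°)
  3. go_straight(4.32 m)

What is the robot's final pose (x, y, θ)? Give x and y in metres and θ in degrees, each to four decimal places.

(-14.8228, -32.7507, 308.7000°)

set_pose: (x, y, θ) = (-17.5000, -16.3400, 316.4000°), ρ = 4.81
turn_right(89.3°): centre at ρ to the right, rotate −89.3° → (-17.2935, -23.0975, 227.1000°)
turn_left(81.6°): centre at ρ to the left, rotate +81.6° → (-17.5239, -29.3792, 308.7000°)
go_straight(4.32): x += 4.32·cos θ, y += 4.32·sin θ → (-14.8228, -32.7507, 308.7000°)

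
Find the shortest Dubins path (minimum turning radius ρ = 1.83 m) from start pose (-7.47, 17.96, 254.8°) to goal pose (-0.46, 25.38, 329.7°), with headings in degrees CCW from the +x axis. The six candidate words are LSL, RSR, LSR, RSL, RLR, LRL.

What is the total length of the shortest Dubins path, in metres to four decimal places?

Let ψ = atan2(Δy, Δx) = atan2(7.42, 7.01) = 46.6275° be the start→goal bearing.
Normalize: d = |goal − start| / ρ = 10.207669/1.83 = 5.577961, α = (θ_start − ψ) mod 360° = 208.1725° = 3.633295 rad, β = (θ_goal − ψ) mod 360° = 283.0725° = 4.940547 rad.
Common terms: sin α = -0.472128, cos α = -0.881530, sin β = -0.974085, cos β = 0.226184, cos(α−β) = 0.260505, d² = 31.113649. Work in radians in the unit-radius frame; every candidate has L = ρ·(t + p + q).
LSL: p² = 2 + d² − 2cos(α−β) + 2d(sin α − sin β) = 38.192434; p = √p² = 6.180003; φ = atan2(cos β − cos α, d + sin α − sin β) = 0.180216 rad; t = (φ − α) mod 2π = 2.830105 rad, q = (β − φ) mod 2π = 4.760331 rad → L = 1.83·(2.830105 + 6.180003 + 4.760331) = 1.83·13.770440 = 25.199905 m
RSR: p² = 2 + d² − 2cos(α−β) + 2d(sin β − sin α) = 26.992846; p = √p² = 5.195464; φ = atan2(cos α − cos β, d − sin α + sin β) = -0.214857 rad; t = (α − φ) mod 2π = 3.848153 rad, q = (φ − β) mod 2π = 1.127781 rad → L = 1.83·(3.848153 + 5.195464 + 1.127781) = 1.83·10.171398 = 18.613658 m
LSR: p² = d² − 2 + 2cos(α−β) + 2d(sin α + sin β) = 13.500827; p = √p² = 3.674347; φ = atan2(−cos α − cos β, d + sin α + sin β) − atan2(−2, p) = 0.655770 rad; t = (φ − α) mod 2π = 3.305659 rad, q = (φ − β) mod 2π = 1.998408 rad → L = 1.83·(3.305659 + 3.674347 + 1.998408) = 1.83·8.978415 = 16.430499 m
RSL: p² = d² − 2 + 2cos(α−β) − 2d(sin α + sin β) = 45.768489; p = √p² = 6.765241; φ = atan2(cos α + cos β, d − sin α − sin β) − atan2(2, p) = -0.380471 rad; t = (α − φ) mod 2π = 4.013767 rad, q = (β − φ) mod 2π = 5.321018 rad → L = 1.83·(4.013767 + 6.765241 + 5.321018) = 1.83·16.100026 = 29.463047 m
RLR: c = (6 − d² + 2cos(α−β) + 2d(sin α − sin β))/8 = -2.374106, |c| > 1 → infeasible
LRL: c = (6 − d² + 2cos(α−β) − 2d(sin α − sin β))/8 = -3.774054, |c| > 1 → infeasible
Shortest: LSR with L = 16.430499 m ≈ 16.4305 m

16.4305 m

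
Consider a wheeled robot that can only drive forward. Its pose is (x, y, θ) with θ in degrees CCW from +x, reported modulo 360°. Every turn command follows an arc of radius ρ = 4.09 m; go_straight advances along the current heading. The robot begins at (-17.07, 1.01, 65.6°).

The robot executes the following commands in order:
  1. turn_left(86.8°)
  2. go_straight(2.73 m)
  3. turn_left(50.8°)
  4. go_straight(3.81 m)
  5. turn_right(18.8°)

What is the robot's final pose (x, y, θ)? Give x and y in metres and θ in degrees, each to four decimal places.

(-29.6246, 5.9041, 184.4000°)

set_pose: (x, y, θ) = (-17.0700, 1.0100, 65.6000°), ρ = 4.09
turn_left(86.8°): centre at ρ to the left, rotate +86.8° → (-18.8998, 6.3242, 152.4000°)
go_straight(2.73): x += 2.73·cos θ, y += 2.73·sin θ → (-21.3192, 7.5890, 152.4000°)
turn_left(50.8°): centre at ρ to the left, rotate +50.8° → (-24.8253, 7.7237, 203.2000°)
go_straight(3.81): x += 3.81·cos θ, y += 3.81·sin θ → (-28.3272, 6.2227, 203.2000°)
turn_right(18.8°): centre at ρ to the right, rotate −18.8° → (-29.6246, 5.9041, 184.4000°)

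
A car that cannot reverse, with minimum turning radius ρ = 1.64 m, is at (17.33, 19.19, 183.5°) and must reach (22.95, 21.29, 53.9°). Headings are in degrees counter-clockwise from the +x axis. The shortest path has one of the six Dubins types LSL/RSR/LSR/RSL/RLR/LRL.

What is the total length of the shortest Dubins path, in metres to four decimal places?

11.6080 m

Let ψ = atan2(Δy, Δx) = atan2(2.10, 5.62) = 20.4890° be the start→goal bearing.
Normalize: d = |goal − start| / ρ = 5.999533/1.64 = 3.658252, α = (θ_start − ψ) mod 360° = 163.0110° = 2.845079 rad, β = (θ_goal − ψ) mod 360° = 33.4110° = 0.583132 rad.
Common terms: sin α = 0.292188, cos α = -0.956361, sin β = 0.550641, cos β = 0.834742, cos(α−β) = -0.637424, d² = 13.382808. Work in radians in the unit-radius frame; every candidate has L = ρ·(t + p + q).
LSL: p² = 2 + d² − 2cos(α−β) + 2d(sin α − sin β) = 14.766680; p = √p² = 3.842744; φ = atan2(cos β − cos α, d + sin α − sin β) = 0.484878 rad; t = (φ − α) mod 2π = 3.922984 rad, q = (β − φ) mod 2π = 0.098255 rad → L = 1.64·(3.922984 + 3.842744 + 0.098255) = 1.64·7.863982 = 12.896931 m
RSR: p² = 2 + d² − 2cos(α−β) + 2d(sin β − sin α) = 18.548632; p = √p² = 4.306812; φ = atan2(cos α − cos β, d − sin α + sin β) = -0.428907 rad; t = (α − φ) mod 2π = 3.273986 rad, q = (φ − β) mod 2π = 5.271146 rad → L = 1.64·(3.273986 + 4.306812 + 5.271146) = 1.64·12.851944 = 21.077189 m
LSR: p² = d² − 2 + 2cos(α−β) + 2d(sin α + sin β) = 16.274522; p = √p² = 4.034169; φ = atan2(−cos α − cos β, d + sin α + sin β) − atan2(−2, p) = 0.487267 rad; t = (φ − α) mod 2π = 3.925374 rad, q = (φ − β) mod 2π = 6.187320 rad → L = 1.64·(3.925374 + 4.034169 + 6.187320) = 1.64·14.146863 = 23.200856 m
RSL: p² = d² − 2 + 2cos(α−β) − 2d(sin α + sin β) = 3.941398; p = √p² = 1.985295; φ = atan2(cos α + cos β, d − sin α − sin β) − atan2(2, p) = -0.832258 rad; t = (α − φ) mod 2π = 3.677337 rad, q = (β − φ) mod 2π = 1.415391 rad → L = 1.64·(3.677337 + 1.985295 + 1.415391) = 1.64·7.078024 = 11.607959 m
RLR: c = (6 − d² + 2cos(α−β) + 2d(sin α − sin β))/8 = -1.318579, |c| > 1 → infeasible
LRL: c = (6 − d² + 2cos(α−β) − 2d(sin α − sin β))/8 = -0.845835; p = 2π − arccos c = 3.704261 rad; φ = atan2(cos β − cos α, d + sin α − sin β) = 0.484878 rad; t = (φ − α + p/2) mod 2π = 5.775114 rad, q = (β − α − t + p) mod 2π = 1.950385 rad → L = 1.64·(5.775114 + 3.704261 + 1.950385) = 1.64·11.429760 = 18.744806 m
Shortest: RSL with L = 11.607959 m ≈ 11.6080 m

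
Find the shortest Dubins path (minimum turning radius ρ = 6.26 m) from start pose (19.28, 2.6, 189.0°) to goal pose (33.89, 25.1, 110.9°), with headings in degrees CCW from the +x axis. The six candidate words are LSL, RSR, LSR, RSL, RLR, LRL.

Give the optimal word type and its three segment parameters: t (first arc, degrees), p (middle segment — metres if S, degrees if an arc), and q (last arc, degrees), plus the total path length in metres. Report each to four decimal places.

Let ψ = atan2(Δy, Δx) = atan2(22.50, 14.61) = 57.0030° be the start→goal bearing.
Normalize: d = |goal − start| / ρ = 26.827264/6.26 = 4.285505, α = (θ_start − ψ) mod 360° = 131.9970° = 2.303782 rad, β = (θ_goal − ψ) mod 360° = 53.8970° = 0.940680 rad.
Common terms: sin α = 0.743180, cos α = -0.669092, sin β = 0.807959, cos β = 0.589239, cos(α−β) = 0.206204, d² = 18.365557. Work in radians in the unit-radius frame; every candidate has L = ρ·(t + p + q).
LSL: p² = 2 + d² − 2cos(α−β) + 2d(sin α − sin β) = 19.397924; p = √p² = 4.404307; φ = atan2(cos β − cos α, d + sin α − sin β) = 0.289741 rad; t = (φ − α) mod 2π = 4.269144 rad, q = (β − φ) mod 2π = 0.650939 rad → L = 6.26·(4.269144 + 4.404307 + 0.650939) = 6.26·9.324391 = 58.370685 m
RSR: p² = 2 + d² − 2cos(α−β) + 2d(sin β − sin α) = 20.508373; p = √p² = 4.528617; φ = atan2(cos α − cos β, d − sin α + sin β) = -0.281568 rad; t = (α − φ) mod 2π = 2.585350 rad, q = (φ − β) mod 2π = 5.060937 rad → L = 6.26·(2.585350 + 4.528617 + 5.060937) = 6.26·12.174905 = 76.214903 m
LSR: p² = d² − 2 + 2cos(α−β) + 2d(sin α + sin β) = 30.072794; p = √p² = 5.483867; φ = atan2(−cos α − cos β, d + sin α + sin β) − atan2(−2, p) = 0.363396 rad; t = (φ − α) mod 2π = 4.342799 rad, q = (φ − β) mod 2π = 5.705901 rad → L = 6.26·(4.342799 + 5.483867 + 5.705901) = 6.26·15.532567 = 97.233868 m
RSL: p² = d² − 2 + 2cos(α−β) − 2d(sin α + sin β) = 3.483137; p = √p² = 1.866316; φ = atan2(cos α + cos β, d − sin α − sin β) − atan2(2, p) = -0.849156 rad; t = (α − φ) mod 2π = 3.152938 rad, q = (β − φ) mod 2π = 1.789836 rad → L = 6.26·(3.152938 + 1.866316 + 1.789836) = 6.26·6.809091 = 42.624911 m
RLR: c = (6 − d² + 2cos(α−β) + 2d(sin α − sin β))/8 = -1.563547, |c| > 1 → infeasible
LRL: c = (6 − d² + 2cos(α−β) − 2d(sin α − sin β))/8 = -1.424741, |c| > 1 → infeasible
Shortest: RSL with L = 42.624911 m ≈ 42.6249 m
Convert RSL to answer units (arcs ×180/π): t = 3.152938·180/π = 180.6501°, p = ρ·p = 6.26·1.866316 = 11.6831 m, q = 1.789836·180/π = 102.5501°, L = 42.6249 m.

RSL: t = 180.6501°, p = 11.6831 m, q = 102.5501°, L = 42.6249 m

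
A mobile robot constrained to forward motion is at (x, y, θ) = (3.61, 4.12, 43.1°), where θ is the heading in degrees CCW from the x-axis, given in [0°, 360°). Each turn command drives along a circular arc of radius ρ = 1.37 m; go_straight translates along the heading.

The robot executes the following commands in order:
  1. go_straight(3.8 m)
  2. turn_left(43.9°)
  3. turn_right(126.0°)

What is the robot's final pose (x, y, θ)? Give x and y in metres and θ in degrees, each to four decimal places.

set_pose: (x, y, θ) = (3.6100, 4.1200, 43.1000°), ρ = 1.37
go_straight(3.8): x += 3.8·cos θ, y += 3.8·sin θ → (6.3846, 6.7164, 43.1000°)
turn_left(43.9°): centre at ρ to the left, rotate +43.9° → (6.8167, 7.6451, 87.0000°)
turn_right(126.0°): centre at ρ to the right, rotate −126.0° → (9.0469, 8.6381, -39.0000° ≡ 321.0000°)

(9.0469, 8.6381, 321.0000°)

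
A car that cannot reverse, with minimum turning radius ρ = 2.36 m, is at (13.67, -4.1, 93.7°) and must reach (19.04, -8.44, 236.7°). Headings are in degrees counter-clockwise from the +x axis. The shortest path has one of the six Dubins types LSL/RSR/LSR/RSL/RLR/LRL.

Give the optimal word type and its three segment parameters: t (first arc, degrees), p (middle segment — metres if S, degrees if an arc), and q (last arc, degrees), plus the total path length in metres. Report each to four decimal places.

Let ψ = atan2(Δy, Δx) = atan2(-4.34, 5.37) = -38.9449° be the start→goal bearing.
Normalize: d = |goal − start| / ρ = 6.904528/2.36 = 2.925647, α = (θ_start − ψ) mod 360° = 132.6449° = 2.315091 rad, β = (θ_goal − ψ) mod 360° = 275.6449° = 4.810911 rad.
Common terms: sin α = 0.735566, cos α = -0.677453, sin β = -0.995151, cos β = 0.098363, cos(α−β) = -0.798636, d² = 8.559412. Work in radians in the unit-radius frame; every candidate has L = ρ·(t + p + q).
LSL: p² = 2 + d² − 2cos(α−β) + 2d(sin α − sin β) = 22.283616; p = √p² = 4.720553; φ = atan2(cos β − cos α, d + sin α − sin β) = 0.165098 rad; t = (φ − α) mod 2π = 4.133192 rad, q = (β − φ) mod 2π = 4.645814 rad → L = 2.36·(4.133192 + 4.720553 + 4.645814) = 2.36·13.499559 = 31.858958 m
RSR: p² = 2 + d² − 2cos(α−β) + 2d(sin β − sin α) = 2.029750; p = √p² = 1.424693; φ = atan2(cos α − cos β, d − sin α + sin β) = -0.575852 rad; t = (α − φ) mod 2π = 2.890943 rad, q = (φ − β) mod 2π = 0.896422 rad → L = 2.36·(2.890943 + 1.424693 + 0.896422) = 2.36·5.212057 = 12.300455 m
LSR: p² = d² − 2 + 2cos(α−β) + 2d(sin α + sin β) = 3.443236; p = √p² = 1.855596; φ = atan2(−cos α − cos β, d + sin α + sin β) − atan2(−2, p) = 1.036719 rad; t = (φ − α) mod 2π = 5.004814 rad, q = (φ − β) mod 2π = 2.508993 rad → L = 2.36·(5.004814 + 1.855596 + 2.508993) = 2.36·9.369403 = 22.111791 m
RSL: p² = d² − 2 + 2cos(α−β) − 2d(sin α + sin β) = 6.481046; p = √p² = 2.545790; φ = atan2(cos α + cos β, d − sin α − sin β) − atan2(2, p) = -0.845746 rad; t = (α − φ) mod 2π = 3.160836 rad, q = (β − φ) mod 2π = 5.656657 rad → L = 2.36·(3.160836 + 2.545790 + 5.656657) = 2.36·11.363283 = 26.817348 m
RLR: c = (6 − d² + 2cos(α−β) + 2d(sin α − sin β))/8 = 0.746281; p = 2π − arccos c = 5.554847 rad; φ = atan2(cos α − cos β, d − sin α + sin β) = -0.575852 rad; t = (α − φ + p/2) mod 2π = 5.668366 rad, q = (α − β − t + p) mod 2π = 3.673845 rad → L = 2.36·(5.668366 + 5.554847 + 3.673845) = 2.36·14.897058 = 35.157057 m
LRL: c = (6 − d² + 2cos(α−β) − 2d(sin α − sin β))/8 = -1.785452, |c| > 1 → infeasible
Shortest: RSR with L = 12.300455 m ≈ 12.3005 m
Convert RSR to answer units (arcs ×180/π): t = 2.890943·180/π = 165.6388°, p = ρ·p = 2.36·1.424693 = 3.3623 m, q = 0.896422·180/π = 51.3612°, L = 12.3005 m.

RSR: t = 165.6388°, p = 3.3623 m, q = 51.3612°, L = 12.3005 m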